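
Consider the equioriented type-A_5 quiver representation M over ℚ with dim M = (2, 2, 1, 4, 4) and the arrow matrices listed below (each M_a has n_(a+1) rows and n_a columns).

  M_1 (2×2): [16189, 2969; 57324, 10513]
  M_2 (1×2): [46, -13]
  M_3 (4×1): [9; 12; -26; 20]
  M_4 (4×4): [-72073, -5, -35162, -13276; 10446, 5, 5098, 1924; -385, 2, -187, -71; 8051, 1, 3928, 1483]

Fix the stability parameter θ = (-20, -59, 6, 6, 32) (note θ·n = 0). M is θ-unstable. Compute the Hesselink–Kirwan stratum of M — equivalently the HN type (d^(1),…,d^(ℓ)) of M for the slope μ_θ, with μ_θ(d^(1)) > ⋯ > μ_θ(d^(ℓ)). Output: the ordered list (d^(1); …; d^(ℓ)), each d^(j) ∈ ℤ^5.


Interval decomposition of M: I[1,2], I[1,5], I[4,5]^3.
HN type (ℓ=3): μ^(1)=32; μ^(2)=6; μ^(3)=-79/2

((0, 0, 0, 0, 4); (0, 0, 1, 4, 0); (2, 2, 0, 0, 0))


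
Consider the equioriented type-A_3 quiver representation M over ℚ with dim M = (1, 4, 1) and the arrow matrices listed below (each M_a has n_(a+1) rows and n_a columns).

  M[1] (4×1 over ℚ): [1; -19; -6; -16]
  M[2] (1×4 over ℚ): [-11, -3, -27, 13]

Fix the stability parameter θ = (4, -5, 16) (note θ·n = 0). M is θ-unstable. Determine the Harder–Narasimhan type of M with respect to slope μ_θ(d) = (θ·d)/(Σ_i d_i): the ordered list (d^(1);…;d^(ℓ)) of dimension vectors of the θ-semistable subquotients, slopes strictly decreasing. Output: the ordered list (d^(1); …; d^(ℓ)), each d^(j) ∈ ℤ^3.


Via rank(M_{q-1}∘⋯∘M_p): M ≅ I[1,2], I[2,2]^2, I[2,3].
μ_θ-semistable layers: μ^(1)=16; μ^(2)=-1/2; μ^(3)=-5

((0, 0, 1); (1, 1, 0); (0, 3, 0))


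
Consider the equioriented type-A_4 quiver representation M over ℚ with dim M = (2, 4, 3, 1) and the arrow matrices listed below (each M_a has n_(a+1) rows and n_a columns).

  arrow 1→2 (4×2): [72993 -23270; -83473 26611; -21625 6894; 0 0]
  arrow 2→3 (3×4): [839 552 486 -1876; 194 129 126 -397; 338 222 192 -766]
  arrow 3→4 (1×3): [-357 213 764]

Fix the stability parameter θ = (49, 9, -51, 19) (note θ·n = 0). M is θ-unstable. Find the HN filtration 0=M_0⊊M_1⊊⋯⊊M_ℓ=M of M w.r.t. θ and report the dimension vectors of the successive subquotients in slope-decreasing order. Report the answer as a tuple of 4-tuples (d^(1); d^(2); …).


Via rank(M_{q-1}∘⋯∘M_p): M ≅ I[1,3], I[1,4], I[2,2]^2, I[3,3].
μ_θ-semistable layers: μ^(1)=19; μ^(2)=9; μ^(3)=7/3; μ^(4)=-51

((0, 0, 0, 1); (0, 2, 0, 0); (2, 2, 2, 0); (0, 0, 1, 0))


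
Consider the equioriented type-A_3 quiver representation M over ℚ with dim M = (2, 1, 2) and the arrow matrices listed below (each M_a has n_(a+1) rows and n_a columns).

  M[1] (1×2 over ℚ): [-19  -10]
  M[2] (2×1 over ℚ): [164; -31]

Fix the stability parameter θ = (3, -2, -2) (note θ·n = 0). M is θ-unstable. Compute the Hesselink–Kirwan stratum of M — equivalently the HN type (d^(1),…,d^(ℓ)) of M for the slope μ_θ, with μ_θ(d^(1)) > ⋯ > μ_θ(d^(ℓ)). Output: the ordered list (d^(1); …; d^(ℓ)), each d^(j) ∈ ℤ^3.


Interval decomposition of M: I[1,1], I[1,3], I[3,3].
HN type (ℓ=3): μ^(1)=3; μ^(2)=-1/3; μ^(3)=-2

((1, 0, 0); (1, 1, 1); (0, 0, 1))


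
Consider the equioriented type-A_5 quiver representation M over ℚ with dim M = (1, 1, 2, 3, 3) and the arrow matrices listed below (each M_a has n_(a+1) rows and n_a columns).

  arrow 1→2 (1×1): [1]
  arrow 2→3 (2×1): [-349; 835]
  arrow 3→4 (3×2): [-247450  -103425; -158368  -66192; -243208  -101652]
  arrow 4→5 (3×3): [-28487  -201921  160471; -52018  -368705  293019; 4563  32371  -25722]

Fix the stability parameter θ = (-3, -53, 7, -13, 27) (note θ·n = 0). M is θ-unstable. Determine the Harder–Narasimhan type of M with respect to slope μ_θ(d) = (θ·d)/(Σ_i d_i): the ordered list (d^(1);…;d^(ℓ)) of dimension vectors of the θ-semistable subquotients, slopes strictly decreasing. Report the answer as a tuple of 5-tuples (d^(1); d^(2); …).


Barcode: M ≅ I[1,5], I[3,3], I[4,5]^2. HN layers by μ_θ (5 steps, strictly decreasing):
  μ^(1)=27; μ^(2)=7; μ^(3)=-3; μ^(4)=-13; μ^(5)=-28

((0, 0, 0, 0, 3); (0, 0, 1, 0, 0); (0, 0, 1, 1, 0); (0, 0, 0, 2, 0); (1, 1, 0, 0, 0))


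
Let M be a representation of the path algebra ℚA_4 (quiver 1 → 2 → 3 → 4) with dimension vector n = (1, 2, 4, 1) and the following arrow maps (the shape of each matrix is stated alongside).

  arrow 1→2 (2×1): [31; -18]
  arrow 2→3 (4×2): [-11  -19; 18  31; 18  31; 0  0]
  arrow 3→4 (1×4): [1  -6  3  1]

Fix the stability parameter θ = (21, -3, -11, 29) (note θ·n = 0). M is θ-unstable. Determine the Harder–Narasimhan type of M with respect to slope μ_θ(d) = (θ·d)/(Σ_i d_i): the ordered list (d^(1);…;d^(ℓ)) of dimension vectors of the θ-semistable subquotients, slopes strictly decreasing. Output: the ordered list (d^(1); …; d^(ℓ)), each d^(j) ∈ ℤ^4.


Interval decomposition of M: I[1,4], I[2,3], I[3,3]^2.
HN type (ℓ=4): μ^(1)=29; μ^(2)=7/3; μ^(3)=-7; μ^(4)=-11

((0, 0, 0, 1); (1, 1, 1, 0); (0, 1, 1, 0); (0, 0, 2, 0))


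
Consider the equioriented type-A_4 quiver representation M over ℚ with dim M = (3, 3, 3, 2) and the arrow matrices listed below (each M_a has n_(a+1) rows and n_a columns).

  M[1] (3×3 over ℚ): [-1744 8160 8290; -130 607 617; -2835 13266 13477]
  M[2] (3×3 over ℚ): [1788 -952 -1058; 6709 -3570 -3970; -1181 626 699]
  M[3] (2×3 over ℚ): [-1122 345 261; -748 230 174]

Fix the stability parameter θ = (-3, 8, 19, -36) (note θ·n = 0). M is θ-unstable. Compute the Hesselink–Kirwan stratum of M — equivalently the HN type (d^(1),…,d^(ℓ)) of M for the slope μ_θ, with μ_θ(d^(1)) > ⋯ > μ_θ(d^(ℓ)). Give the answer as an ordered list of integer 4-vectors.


Via rank(M_{q-1}∘⋯∘M_p): M ≅ I[1,2], I[1,3], I[1,4], I[3,3], I[4,4].
μ_θ-semistable layers: μ^(1)=19; μ^(2)=8; μ^(3)=-3; μ^(4)=-36

((0, 0, 2, 0); (0, 2, 0, 0); (3, 1, 1, 1); (0, 0, 0, 1))


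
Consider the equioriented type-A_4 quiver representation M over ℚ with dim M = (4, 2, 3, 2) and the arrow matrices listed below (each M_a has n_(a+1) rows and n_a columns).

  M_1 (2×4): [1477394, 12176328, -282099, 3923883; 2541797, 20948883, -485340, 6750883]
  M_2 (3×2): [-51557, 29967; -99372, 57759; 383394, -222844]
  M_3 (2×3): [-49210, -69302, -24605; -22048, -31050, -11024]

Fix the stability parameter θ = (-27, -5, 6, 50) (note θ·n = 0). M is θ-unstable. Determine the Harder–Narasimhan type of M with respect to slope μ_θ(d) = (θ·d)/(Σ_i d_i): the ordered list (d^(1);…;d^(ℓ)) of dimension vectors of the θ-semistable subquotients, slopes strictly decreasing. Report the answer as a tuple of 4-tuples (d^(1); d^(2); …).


Interval decomposition of M: I[1,1]^2, I[1,3], I[1,4], I[3,4].
HN type (ℓ=4): μ^(1)=50; μ^(2)=6; μ^(3)=-5; μ^(4)=-27

((0, 0, 0, 2); (0, 0, 3, 0); (0, 2, 0, 0); (4, 0, 0, 0))


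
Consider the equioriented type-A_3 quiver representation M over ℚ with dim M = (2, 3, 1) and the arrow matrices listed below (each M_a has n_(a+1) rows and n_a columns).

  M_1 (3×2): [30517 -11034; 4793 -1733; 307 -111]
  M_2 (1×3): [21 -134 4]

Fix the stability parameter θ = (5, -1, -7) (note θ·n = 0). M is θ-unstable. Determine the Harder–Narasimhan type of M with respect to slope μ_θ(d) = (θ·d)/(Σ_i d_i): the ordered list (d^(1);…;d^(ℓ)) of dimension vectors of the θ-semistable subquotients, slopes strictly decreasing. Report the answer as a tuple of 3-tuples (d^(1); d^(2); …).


Interval decomposition of M: I[1,2], I[1,3], I[2,2].
HN type (ℓ=2): μ^(1)=2; μ^(2)=-1

((1, 1, 0); (1, 2, 1))


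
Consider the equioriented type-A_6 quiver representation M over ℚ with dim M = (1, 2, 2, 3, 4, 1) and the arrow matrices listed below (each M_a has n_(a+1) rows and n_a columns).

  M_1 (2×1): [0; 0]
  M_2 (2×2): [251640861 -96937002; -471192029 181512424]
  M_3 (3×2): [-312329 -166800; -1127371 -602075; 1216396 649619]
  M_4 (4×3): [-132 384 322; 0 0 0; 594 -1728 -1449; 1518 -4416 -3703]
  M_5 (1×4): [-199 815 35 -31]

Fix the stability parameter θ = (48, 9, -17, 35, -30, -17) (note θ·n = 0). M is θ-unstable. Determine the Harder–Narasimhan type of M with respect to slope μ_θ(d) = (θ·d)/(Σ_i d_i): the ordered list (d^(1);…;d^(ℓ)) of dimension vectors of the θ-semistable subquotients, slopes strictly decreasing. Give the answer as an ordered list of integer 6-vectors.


Via rank(M_{q-1}∘⋯∘M_p): M ≅ I[1,1], I[2,4], I[2,5], I[4,4], I[5,5]^2, I[5,6].
μ_θ-semistable layers: μ^(1)=48; μ^(2)=35; μ^(3)=5/2; μ^(4)=-4; μ^(5)=-17; μ^(6)=-30

((1, 0, 0, 0, 0, 0); (0, 0, 0, 2, 0, 0); (0, 0, 0, 1, 1, 0); (0, 2, 2, 0, 0, 0); (0, 0, 0, 0, 0, 1); (0, 0, 0, 0, 3, 0))


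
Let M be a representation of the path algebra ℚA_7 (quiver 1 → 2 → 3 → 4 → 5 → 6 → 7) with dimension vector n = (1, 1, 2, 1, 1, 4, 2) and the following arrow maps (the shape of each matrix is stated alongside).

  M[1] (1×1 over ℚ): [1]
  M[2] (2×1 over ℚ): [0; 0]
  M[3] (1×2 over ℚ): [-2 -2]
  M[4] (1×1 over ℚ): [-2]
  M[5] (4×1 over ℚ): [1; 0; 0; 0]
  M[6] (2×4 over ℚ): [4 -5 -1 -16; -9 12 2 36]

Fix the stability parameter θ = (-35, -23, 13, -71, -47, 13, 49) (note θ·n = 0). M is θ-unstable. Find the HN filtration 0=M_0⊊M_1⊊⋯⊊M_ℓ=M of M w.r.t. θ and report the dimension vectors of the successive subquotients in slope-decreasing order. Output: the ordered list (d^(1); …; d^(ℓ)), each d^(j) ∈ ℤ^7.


Via rank(M_{q-1}∘⋯∘M_p): M ≅ I[1,2], I[3,3], I[3,7], I[6,6]^2, I[6,7].
μ_θ-semistable layers: μ^(1)=49; μ^(2)=13; μ^(3)=-23; μ^(4)=-35

((0, 0, 0, 0, 0, 0, 2); (0, 0, 1, 0, 0, 4, 0); (0, 1, 0, 0, 0, 0, 0); (1, 0, 1, 1, 1, 0, 0))


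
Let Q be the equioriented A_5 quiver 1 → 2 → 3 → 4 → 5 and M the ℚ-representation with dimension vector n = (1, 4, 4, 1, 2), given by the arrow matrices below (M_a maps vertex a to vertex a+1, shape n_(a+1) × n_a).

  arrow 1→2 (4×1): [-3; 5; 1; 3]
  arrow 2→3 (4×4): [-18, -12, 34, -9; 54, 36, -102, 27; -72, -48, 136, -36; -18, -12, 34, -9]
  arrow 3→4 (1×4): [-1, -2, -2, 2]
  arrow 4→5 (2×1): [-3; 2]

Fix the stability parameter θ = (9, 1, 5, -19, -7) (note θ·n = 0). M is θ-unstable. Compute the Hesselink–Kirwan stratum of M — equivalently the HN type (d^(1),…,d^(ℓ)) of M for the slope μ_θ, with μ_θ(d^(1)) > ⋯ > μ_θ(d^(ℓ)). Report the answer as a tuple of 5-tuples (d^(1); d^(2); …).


Interval decomposition of M: I[1,5], I[2,2]^3, I[3,3]^3, I[5,5].
HN type (ℓ=4): μ^(1)=5; μ^(2)=1; μ^(3)=-11/5; μ^(4)=-7

((0, 0, 3, 0, 0); (0, 3, 0, 0, 0); (1, 1, 1, 1, 1); (0, 0, 0, 0, 1))


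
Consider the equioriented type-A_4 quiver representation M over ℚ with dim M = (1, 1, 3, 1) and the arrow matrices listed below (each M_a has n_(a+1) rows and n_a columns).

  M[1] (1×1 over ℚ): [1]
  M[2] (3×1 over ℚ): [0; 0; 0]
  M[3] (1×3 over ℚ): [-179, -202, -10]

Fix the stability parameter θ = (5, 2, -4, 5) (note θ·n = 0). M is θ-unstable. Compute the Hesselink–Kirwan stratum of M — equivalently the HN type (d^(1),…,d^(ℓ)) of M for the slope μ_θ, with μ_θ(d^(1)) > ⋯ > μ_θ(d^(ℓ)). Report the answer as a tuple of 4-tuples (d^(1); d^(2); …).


Interval decomposition of M: I[1,2], I[3,3]^2, I[3,4].
HN type (ℓ=3): μ^(1)=5; μ^(2)=7/2; μ^(3)=-4

((0, 0, 0, 1); (1, 1, 0, 0); (0, 0, 3, 0))


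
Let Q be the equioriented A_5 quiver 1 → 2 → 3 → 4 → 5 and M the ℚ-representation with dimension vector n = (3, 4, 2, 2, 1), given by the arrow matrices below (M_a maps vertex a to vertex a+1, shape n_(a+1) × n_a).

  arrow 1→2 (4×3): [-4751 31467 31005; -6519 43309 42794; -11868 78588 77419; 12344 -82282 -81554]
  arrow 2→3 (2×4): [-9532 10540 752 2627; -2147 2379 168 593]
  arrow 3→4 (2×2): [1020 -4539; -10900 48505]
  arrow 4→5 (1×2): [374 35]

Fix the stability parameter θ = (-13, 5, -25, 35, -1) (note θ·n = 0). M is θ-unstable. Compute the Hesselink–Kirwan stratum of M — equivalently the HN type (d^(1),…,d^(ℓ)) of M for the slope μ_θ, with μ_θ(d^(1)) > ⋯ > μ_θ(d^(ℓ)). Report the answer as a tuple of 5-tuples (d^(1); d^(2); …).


Via rank(M_{q-1}∘⋯∘M_p): M ≅ I[1,2], I[1,3], I[1,5], I[2,2], I[4,4].
μ_θ-semistable layers: μ^(1)=35; μ^(2)=17; μ^(3)=5; μ^(4)=-10; μ^(5)=-13

((0, 0, 0, 1, 0); (0, 0, 0, 1, 1); (0, 2, 0, 0, 0); (0, 2, 2, 0, 0); (3, 0, 0, 0, 0))


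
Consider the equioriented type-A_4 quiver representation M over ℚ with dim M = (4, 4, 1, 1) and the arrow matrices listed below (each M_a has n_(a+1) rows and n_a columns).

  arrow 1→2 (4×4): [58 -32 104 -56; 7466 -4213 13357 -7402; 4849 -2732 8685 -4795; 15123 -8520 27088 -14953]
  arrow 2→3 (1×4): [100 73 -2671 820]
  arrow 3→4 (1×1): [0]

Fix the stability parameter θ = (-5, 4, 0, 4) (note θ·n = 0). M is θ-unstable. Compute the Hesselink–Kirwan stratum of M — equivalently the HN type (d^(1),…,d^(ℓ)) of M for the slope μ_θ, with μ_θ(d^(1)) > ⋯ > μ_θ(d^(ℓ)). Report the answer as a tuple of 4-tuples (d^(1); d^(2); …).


Interval decomposition of M: I[1,2]^3, I[1,3], I[4,4].
HN type (ℓ=3): μ^(1)=4; μ^(2)=2; μ^(3)=-5

((0, 3, 0, 1); (0, 1, 1, 0); (4, 0, 0, 0))


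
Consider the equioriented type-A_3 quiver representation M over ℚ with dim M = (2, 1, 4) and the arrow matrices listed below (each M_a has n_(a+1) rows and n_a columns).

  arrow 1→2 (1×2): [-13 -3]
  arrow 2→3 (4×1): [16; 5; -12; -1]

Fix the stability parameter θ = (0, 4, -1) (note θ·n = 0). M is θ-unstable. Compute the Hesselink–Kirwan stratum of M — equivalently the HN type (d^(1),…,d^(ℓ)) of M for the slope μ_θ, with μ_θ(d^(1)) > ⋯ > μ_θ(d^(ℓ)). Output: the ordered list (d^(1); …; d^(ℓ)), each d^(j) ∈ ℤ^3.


Interval decomposition of M: I[1,1], I[1,3], I[3,3]^3.
HN type (ℓ=3): μ^(1)=3/2; μ^(2)=0; μ^(3)=-1

((0, 1, 1); (2, 0, 0); (0, 0, 3))


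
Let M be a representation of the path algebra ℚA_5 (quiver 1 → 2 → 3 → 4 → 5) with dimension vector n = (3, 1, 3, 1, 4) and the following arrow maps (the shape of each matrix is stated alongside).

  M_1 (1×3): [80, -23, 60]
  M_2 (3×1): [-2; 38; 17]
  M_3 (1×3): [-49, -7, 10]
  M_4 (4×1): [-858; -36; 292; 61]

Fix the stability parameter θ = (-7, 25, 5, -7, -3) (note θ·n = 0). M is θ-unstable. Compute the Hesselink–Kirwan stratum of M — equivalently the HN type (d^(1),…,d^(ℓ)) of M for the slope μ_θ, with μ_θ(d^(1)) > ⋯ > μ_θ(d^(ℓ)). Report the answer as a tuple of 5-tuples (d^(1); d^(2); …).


Via rank(M_{q-1}∘⋯∘M_p): M ≅ I[1,1]^2, I[1,5], I[3,3]^2, I[5,5]^3.
μ_θ-semistable layers: μ^(1)=5; μ^(2)=-3; μ^(3)=-7

((0, 1, 3, 1, 1); (0, 0, 0, 0, 3); (3, 0, 0, 0, 0))


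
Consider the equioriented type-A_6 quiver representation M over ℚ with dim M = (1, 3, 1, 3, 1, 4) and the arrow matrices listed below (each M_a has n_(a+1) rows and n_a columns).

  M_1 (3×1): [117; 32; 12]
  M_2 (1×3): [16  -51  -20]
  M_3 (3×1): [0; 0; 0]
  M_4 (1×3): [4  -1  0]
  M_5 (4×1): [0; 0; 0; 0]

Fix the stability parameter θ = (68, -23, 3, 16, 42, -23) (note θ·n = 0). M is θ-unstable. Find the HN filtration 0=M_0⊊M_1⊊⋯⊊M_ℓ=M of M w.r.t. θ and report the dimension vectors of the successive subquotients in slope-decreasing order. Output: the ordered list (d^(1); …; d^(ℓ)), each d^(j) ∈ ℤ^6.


Via rank(M_{q-1}∘⋯∘M_p): M ≅ I[1,2], I[2,2], I[2,3], I[4,4]^2, I[4,5], I[6,6]^4.
μ_θ-semistable layers: μ^(1)=42; μ^(2)=45/2; μ^(3)=16; μ^(4)=3; μ^(5)=-23

((0, 0, 0, 0, 1, 0); (1, 1, 0, 0, 0, 0); (0, 0, 0, 3, 0, 0); (0, 0, 1, 0, 0, 0); (0, 2, 0, 0, 0, 4))


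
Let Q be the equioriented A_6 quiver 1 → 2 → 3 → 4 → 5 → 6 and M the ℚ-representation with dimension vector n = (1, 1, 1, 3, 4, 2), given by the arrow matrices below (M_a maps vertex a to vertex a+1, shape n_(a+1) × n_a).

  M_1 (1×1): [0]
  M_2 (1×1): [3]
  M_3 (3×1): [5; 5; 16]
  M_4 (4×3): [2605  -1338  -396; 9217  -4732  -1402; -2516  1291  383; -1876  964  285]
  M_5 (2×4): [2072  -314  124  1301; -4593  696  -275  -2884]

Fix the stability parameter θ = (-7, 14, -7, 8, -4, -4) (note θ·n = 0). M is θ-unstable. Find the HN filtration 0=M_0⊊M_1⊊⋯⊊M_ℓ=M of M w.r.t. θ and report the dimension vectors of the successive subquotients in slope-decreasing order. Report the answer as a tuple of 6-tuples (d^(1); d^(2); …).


Via rank(M_{q-1}∘⋯∘M_p): M ≅ I[1,1], I[2,6], I[4,5], I[4,6], I[5,5].
μ_θ-semistable layers: μ^(1)=2; μ^(2)=7/5; μ^(3)=0; μ^(4)=-4; μ^(5)=-7

((0, 0, 0, 1, 1, 0); (0, 1, 1, 1, 1, 1); (0, 0, 0, 1, 1, 1); (0, 0, 0, 0, 1, 0); (1, 0, 0, 0, 0, 0))


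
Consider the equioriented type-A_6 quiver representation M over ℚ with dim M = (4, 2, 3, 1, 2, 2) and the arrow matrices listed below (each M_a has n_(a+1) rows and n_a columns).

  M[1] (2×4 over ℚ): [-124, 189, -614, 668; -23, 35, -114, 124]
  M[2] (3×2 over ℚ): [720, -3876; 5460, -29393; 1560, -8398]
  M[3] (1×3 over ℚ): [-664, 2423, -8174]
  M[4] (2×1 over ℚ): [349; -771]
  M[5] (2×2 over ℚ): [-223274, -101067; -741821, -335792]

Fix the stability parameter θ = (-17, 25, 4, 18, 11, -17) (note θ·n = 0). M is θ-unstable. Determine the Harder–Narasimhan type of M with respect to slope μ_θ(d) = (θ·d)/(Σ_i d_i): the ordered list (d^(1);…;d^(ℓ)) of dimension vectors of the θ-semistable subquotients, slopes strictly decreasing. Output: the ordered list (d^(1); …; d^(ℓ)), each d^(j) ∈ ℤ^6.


Via rank(M_{q-1}∘⋯∘M_p): M ≅ I[1,1]^2, I[1,2], I[1,6], I[3,3]^2, I[5,6].
μ_θ-semistable layers: μ^(1)=25; μ^(2)=41/5; μ^(3)=4; μ^(4)=-3; μ^(5)=-17

((0, 1, 0, 0, 0, 0); (0, 1, 1, 1, 1, 1); (0, 0, 2, 0, 0, 0); (0, 0, 0, 0, 1, 1); (4, 0, 0, 0, 0, 0))


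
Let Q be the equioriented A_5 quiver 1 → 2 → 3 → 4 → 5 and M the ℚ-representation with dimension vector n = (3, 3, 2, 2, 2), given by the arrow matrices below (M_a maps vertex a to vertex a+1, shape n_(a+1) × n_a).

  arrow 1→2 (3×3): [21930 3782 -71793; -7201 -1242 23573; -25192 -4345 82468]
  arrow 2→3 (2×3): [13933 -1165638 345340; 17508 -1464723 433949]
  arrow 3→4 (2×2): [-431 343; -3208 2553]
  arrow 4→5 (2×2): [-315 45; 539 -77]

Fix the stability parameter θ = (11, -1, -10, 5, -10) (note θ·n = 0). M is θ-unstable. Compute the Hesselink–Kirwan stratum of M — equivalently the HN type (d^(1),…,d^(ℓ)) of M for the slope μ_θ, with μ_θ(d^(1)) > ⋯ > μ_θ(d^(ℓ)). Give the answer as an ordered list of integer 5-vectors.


Barcode: M ≅ I[1,2], I[1,4], I[1,5], I[5,5]. HN layers by μ_θ (4 steps, strictly decreasing):
  μ^(1)=5; μ^(2)=0; μ^(3)=-1; μ^(4)=-10

((1, 1, 0, 1, 0); (1, 1, 1, 0, 0); (1, 1, 1, 1, 1); (0, 0, 0, 0, 1))


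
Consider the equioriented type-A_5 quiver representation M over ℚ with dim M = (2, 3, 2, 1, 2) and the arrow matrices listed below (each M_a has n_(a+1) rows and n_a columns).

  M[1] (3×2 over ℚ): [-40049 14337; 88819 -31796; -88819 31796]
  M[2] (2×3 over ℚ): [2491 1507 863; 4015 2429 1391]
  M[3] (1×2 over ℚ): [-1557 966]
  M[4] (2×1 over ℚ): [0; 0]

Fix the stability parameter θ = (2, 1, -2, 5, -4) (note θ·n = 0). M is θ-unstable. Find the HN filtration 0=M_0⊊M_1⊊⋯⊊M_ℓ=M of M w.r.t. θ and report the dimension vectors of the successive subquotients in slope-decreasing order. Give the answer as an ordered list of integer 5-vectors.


Barcode: M ≅ I[1,3], I[1,4], I[2,2], I[5,5]^2. HN layers by μ_θ (4 steps, strictly decreasing):
  μ^(1)=5; μ^(2)=1; μ^(3)=1/3; μ^(4)=-4

((0, 0, 0, 1, 0); (0, 1, 0, 0, 0); (2, 2, 2, 0, 0); (0, 0, 0, 0, 2))


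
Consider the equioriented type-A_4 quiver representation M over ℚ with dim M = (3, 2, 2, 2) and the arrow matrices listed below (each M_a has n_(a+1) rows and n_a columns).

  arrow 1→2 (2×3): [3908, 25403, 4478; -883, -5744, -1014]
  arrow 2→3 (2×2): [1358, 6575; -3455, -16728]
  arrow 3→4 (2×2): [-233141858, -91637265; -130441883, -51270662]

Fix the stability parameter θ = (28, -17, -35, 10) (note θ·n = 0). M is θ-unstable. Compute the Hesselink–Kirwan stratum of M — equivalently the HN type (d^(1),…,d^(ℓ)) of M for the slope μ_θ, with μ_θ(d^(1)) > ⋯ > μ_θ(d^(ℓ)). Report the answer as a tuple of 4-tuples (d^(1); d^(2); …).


Barcode: M ≅ I[1,1], I[1,4]^2. HN layers by μ_θ (3 steps, strictly decreasing):
  μ^(1)=28; μ^(2)=10; μ^(3)=-8

((1, 0, 0, 0); (0, 0, 0, 2); (2, 2, 2, 0))


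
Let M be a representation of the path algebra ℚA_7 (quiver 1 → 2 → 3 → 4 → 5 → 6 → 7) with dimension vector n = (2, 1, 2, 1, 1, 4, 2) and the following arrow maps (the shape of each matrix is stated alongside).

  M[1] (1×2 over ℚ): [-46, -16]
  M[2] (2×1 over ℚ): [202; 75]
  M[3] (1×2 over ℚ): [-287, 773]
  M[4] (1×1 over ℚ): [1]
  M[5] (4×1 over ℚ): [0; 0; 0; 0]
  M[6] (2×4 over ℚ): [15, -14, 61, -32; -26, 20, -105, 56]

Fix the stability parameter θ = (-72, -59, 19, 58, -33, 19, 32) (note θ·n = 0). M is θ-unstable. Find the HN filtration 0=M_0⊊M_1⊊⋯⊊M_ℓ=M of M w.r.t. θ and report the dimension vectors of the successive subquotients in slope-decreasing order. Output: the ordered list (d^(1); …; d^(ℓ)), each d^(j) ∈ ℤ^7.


Barcode: M ≅ I[1,1], I[1,5], I[3,3], I[6,6]^2, I[6,7]^2. HN layers by μ_θ (5 steps, strictly decreasing):
  μ^(1)=32; μ^(2)=19; μ^(3)=44/3; μ^(4)=-59; μ^(5)=-72

((0, 0, 0, 0, 0, 0, 2); (0, 0, 1, 0, 0, 4, 0); (0, 0, 1, 1, 1, 0, 0); (0, 1, 0, 0, 0, 0, 0); (2, 0, 0, 0, 0, 0, 0))


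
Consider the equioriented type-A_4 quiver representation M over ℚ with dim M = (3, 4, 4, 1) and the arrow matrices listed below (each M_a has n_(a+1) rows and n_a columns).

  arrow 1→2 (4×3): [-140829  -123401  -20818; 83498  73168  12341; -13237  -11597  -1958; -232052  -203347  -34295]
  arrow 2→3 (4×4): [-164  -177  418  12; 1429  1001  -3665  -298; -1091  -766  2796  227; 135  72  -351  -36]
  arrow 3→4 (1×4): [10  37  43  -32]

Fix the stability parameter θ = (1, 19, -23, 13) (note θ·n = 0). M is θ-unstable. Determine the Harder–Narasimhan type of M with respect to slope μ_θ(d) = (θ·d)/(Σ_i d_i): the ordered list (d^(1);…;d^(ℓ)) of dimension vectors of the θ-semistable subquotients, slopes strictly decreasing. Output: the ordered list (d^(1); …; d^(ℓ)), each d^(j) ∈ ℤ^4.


Via rank(M_{q-1}∘⋯∘M_p): M ≅ I[1,2], I[1,3], I[1,4], I[2,3], I[3,3].
μ_θ-semistable layers: μ^(1)=19; μ^(2)=13; μ^(3)=1; μ^(4)=-1; μ^(5)=-2; μ^(6)=-23

((0, 1, 0, 0); (0, 0, 0, 1); (1, 0, 0, 0); (2, 2, 2, 0); (0, 1, 1, 0); (0, 0, 1, 0))


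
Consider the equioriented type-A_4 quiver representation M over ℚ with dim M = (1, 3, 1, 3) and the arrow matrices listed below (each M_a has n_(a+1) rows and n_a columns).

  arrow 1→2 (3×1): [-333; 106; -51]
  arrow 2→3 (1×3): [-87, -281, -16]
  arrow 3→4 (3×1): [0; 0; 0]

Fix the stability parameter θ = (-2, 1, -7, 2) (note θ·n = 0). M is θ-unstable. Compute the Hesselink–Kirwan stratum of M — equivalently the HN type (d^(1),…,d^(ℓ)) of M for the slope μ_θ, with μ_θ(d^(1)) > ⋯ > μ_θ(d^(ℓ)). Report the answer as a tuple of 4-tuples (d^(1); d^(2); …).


Via rank(M_{q-1}∘⋯∘M_p): M ≅ I[1,3], I[2,2]^2, I[4,4]^3.
μ_θ-semistable layers: μ^(1)=2; μ^(2)=1; μ^(3)=-8/3

((0, 0, 0, 3); (0, 2, 0, 0); (1, 1, 1, 0))


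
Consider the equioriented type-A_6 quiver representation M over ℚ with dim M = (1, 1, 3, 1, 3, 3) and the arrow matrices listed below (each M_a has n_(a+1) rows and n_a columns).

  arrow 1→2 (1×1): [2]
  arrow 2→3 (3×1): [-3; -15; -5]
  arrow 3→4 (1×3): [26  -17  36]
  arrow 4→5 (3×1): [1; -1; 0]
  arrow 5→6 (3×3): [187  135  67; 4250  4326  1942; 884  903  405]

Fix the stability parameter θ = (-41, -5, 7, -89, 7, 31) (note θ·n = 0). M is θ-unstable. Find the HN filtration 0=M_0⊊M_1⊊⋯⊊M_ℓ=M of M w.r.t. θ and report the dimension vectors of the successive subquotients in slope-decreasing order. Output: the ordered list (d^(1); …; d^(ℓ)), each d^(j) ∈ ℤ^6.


Barcode: M ≅ I[1,6], I[3,3]^2, I[5,5], I[5,6], I[6,6]. HN layers by μ_θ (4 steps, strictly decreasing):
  μ^(1)=31; μ^(2)=7; μ^(3)=-29; μ^(4)=-41

((0, 0, 0, 0, 0, 3); (0, 0, 2, 0, 3, 0); (0, 1, 1, 1, 0, 0); (1, 0, 0, 0, 0, 0))


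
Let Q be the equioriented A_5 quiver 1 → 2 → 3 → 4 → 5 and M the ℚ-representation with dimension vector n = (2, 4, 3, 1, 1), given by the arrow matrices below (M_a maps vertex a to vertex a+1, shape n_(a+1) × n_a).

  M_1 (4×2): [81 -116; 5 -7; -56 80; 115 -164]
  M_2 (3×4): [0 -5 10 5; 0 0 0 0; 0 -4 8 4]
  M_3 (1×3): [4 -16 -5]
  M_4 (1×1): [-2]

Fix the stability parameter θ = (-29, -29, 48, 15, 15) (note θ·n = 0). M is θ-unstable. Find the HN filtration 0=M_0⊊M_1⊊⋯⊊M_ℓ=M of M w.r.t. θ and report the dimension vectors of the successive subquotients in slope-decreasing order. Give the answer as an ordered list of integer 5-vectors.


Barcode: M ≅ I[1,2], I[1,3], I[2,2]^2, I[3,3], I[3,5]. HN layers by μ_θ (3 steps, strictly decreasing):
  μ^(1)=48; μ^(2)=26; μ^(3)=-29

((0, 0, 2, 0, 0); (0, 0, 1, 1, 1); (2, 4, 0, 0, 0))


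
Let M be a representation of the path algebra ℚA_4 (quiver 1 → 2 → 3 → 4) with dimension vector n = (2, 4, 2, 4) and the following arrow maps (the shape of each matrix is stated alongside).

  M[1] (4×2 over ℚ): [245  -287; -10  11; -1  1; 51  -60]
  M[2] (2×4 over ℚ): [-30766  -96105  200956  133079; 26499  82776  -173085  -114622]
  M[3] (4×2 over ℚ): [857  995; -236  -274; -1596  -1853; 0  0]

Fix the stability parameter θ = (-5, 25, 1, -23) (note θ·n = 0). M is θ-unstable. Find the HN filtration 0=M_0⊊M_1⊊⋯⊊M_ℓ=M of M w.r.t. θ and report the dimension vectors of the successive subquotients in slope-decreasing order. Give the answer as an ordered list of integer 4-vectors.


Interval decomposition of M: I[1,2], I[1,4], I[2,2], I[2,4], I[4,4]^2.
HN type (ℓ=4): μ^(1)=25; μ^(2)=1; μ^(3)=-5; μ^(4)=-23

((0, 2, 0, 0); (0, 2, 2, 2); (2, 0, 0, 0); (0, 0, 0, 2))


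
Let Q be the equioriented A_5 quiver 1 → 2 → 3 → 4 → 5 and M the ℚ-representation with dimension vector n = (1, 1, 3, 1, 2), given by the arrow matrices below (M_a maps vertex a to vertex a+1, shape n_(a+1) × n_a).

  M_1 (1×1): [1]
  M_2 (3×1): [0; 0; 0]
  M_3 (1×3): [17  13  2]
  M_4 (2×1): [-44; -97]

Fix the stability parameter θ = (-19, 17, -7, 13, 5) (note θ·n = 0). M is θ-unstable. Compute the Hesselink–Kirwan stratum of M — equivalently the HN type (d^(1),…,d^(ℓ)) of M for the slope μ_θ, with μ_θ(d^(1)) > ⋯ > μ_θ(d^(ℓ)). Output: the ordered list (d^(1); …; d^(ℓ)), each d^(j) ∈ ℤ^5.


Barcode: M ≅ I[1,2], I[3,3]^2, I[3,5], I[5,5]. HN layers by μ_θ (5 steps, strictly decreasing):
  μ^(1)=17; μ^(2)=9; μ^(3)=5; μ^(4)=-7; μ^(5)=-19

((0, 1, 0, 0, 0); (0, 0, 0, 1, 1); (0, 0, 0, 0, 1); (0, 0, 3, 0, 0); (1, 0, 0, 0, 0))


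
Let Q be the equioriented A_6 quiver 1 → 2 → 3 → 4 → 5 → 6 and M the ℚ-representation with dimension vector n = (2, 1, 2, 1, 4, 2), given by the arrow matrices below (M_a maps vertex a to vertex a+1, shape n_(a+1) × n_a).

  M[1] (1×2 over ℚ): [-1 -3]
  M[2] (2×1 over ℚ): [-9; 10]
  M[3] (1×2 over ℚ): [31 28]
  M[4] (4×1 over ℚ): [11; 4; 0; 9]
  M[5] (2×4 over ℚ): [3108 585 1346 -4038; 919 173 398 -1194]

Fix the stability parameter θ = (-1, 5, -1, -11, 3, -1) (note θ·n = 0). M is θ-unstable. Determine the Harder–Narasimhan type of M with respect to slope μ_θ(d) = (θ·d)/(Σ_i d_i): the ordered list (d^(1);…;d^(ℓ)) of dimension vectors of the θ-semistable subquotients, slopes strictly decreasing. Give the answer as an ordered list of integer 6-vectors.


Via rank(M_{q-1}∘⋯∘M_p): M ≅ I[1,1], I[1,6], I[3,3], I[5,5]^2, I[5,6].
μ_θ-semistable layers: μ^(1)=3; μ^(2)=1; μ^(3)=-1; μ^(4)=-2

((0, 0, 0, 0, 2, 0); (0, 0, 0, 0, 2, 2); (1, 0, 1, 0, 0, 0); (1, 1, 1, 1, 0, 0))


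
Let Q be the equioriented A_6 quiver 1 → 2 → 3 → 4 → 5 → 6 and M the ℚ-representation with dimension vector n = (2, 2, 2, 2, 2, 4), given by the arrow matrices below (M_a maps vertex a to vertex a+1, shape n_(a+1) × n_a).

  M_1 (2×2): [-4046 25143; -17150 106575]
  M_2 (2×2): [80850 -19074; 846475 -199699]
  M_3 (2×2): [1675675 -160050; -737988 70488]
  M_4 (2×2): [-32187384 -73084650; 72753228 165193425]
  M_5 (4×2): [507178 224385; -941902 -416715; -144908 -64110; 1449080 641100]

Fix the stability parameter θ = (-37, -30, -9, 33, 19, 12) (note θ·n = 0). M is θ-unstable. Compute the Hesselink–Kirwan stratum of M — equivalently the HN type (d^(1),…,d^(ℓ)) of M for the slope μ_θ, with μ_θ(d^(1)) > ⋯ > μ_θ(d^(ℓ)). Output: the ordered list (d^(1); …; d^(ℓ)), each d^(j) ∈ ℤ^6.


Barcode: M ≅ I[1,1], I[1,2], I[2,3], I[3,4], I[4,6], I[5,5], I[6,6]^3. HN layers by μ_θ (7 steps, strictly decreasing):
  μ^(1)=33; μ^(2)=64/3; μ^(3)=19; μ^(4)=12; μ^(5)=-9; μ^(6)=-30; μ^(7)=-37

((0, 0, 0, 1, 0, 0); (0, 0, 0, 1, 1, 1); (0, 0, 0, 0, 1, 0); (0, 0, 0, 0, 0, 3); (0, 0, 2, 0, 0, 0); (0, 2, 0, 0, 0, 0); (2, 0, 0, 0, 0, 0))


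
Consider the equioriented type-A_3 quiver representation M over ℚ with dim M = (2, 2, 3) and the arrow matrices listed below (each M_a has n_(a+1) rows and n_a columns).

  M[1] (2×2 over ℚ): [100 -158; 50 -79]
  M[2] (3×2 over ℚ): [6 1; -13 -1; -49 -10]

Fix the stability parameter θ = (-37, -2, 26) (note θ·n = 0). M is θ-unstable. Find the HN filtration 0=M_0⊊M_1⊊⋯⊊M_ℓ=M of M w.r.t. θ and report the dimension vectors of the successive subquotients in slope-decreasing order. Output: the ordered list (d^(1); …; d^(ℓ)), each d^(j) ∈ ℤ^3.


Via rank(M_{q-1}∘⋯∘M_p): M ≅ I[1,1], I[1,3], I[2,3], I[3,3].
μ_θ-semistable layers: μ^(1)=26; μ^(2)=-2; μ^(3)=-37

((0, 0, 3); (0, 2, 0); (2, 0, 0))


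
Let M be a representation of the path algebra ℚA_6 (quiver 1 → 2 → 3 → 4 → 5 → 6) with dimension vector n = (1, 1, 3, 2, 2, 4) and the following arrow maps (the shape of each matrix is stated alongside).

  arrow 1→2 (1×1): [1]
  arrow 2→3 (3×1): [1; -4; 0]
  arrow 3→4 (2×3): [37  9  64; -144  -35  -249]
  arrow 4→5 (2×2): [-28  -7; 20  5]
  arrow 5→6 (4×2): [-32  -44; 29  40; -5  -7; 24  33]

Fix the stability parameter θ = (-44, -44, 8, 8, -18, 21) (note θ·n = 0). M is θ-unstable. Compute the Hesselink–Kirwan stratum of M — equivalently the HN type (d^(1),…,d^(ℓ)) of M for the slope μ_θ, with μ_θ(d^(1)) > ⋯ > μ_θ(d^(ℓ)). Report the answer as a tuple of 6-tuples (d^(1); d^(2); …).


Barcode: M ≅ I[1,4], I[3,3], I[3,6], I[5,6], I[6,6]^2. HN layers by μ_θ (5 steps, strictly decreasing):
  μ^(1)=21; μ^(2)=8; μ^(3)=-2/3; μ^(4)=-18; μ^(5)=-44

((0, 0, 0, 0, 0, 4); (0, 0, 2, 1, 0, 0); (0, 0, 1, 1, 1, 0); (0, 0, 0, 0, 1, 0); (1, 1, 0, 0, 0, 0))


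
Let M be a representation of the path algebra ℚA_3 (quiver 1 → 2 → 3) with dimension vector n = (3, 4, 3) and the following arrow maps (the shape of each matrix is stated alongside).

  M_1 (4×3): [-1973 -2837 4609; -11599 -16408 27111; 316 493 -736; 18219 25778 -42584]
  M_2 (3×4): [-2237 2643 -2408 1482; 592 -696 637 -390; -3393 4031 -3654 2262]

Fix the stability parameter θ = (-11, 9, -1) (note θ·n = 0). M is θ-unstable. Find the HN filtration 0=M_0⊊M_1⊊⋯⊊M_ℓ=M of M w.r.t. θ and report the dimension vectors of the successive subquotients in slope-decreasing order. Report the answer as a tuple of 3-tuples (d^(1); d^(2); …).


Interval decomposition of M: I[1,2]^2, I[1,3], I[2,3], I[3,3].
HN type (ℓ=4): μ^(1)=9; μ^(2)=4; μ^(3)=-1; μ^(4)=-11

((0, 2, 0); (0, 2, 2); (0, 0, 1); (3, 0, 0))


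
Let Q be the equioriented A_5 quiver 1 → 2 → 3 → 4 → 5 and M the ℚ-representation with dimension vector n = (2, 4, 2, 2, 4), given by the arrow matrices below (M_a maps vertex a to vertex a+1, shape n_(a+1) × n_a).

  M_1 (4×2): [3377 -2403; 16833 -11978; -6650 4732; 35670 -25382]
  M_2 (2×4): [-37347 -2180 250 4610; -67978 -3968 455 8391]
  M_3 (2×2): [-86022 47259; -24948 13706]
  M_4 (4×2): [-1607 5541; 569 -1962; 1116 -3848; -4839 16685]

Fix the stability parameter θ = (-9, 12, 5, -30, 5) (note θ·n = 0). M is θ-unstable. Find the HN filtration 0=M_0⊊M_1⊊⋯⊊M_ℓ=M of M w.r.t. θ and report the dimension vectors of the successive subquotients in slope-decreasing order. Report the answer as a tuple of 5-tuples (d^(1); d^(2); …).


Via rank(M_{q-1}∘⋯∘M_p): M ≅ I[1,3], I[1,5], I[2,2]^2, I[4,5], I[5,5]^2.
μ_θ-semistable layers: μ^(1)=12; μ^(2)=17/2; μ^(3)=5; μ^(4)=-13/3; μ^(5)=-9; μ^(6)=-30

((0, 2, 0, 0, 0); (0, 1, 1, 0, 0); (0, 0, 0, 0, 4); (0, 1, 1, 1, 0); (2, 0, 0, 0, 0); (0, 0, 0, 1, 0))


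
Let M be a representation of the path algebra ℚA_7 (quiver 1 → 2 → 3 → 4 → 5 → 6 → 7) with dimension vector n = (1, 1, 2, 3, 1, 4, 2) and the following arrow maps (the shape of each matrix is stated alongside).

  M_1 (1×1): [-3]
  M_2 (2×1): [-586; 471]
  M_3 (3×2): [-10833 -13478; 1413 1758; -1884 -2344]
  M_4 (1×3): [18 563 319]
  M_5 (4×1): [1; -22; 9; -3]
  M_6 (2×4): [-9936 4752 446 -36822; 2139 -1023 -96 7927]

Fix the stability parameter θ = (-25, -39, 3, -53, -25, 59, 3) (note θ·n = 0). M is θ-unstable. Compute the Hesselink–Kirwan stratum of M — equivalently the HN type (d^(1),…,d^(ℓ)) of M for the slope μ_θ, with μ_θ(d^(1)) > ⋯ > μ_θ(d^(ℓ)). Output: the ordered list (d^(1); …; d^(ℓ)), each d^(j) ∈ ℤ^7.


Via rank(M_{q-1}∘⋯∘M_p): M ≅ I[1,3], I[3,6], I[4,4]^2, I[6,6], I[6,7]^2.
μ_θ-semistable layers: μ^(1)=59; μ^(2)=31; μ^(3)=3; μ^(4)=-25; μ^(5)=-32; μ^(6)=-53

((0, 0, 0, 0, 0, 2, 0); (0, 0, 0, 0, 0, 2, 2); (0, 0, 1, 0, 0, 0, 0); (0, 0, 1, 1, 1, 0, 0); (1, 1, 0, 0, 0, 0, 0); (0, 0, 0, 2, 0, 0, 0))


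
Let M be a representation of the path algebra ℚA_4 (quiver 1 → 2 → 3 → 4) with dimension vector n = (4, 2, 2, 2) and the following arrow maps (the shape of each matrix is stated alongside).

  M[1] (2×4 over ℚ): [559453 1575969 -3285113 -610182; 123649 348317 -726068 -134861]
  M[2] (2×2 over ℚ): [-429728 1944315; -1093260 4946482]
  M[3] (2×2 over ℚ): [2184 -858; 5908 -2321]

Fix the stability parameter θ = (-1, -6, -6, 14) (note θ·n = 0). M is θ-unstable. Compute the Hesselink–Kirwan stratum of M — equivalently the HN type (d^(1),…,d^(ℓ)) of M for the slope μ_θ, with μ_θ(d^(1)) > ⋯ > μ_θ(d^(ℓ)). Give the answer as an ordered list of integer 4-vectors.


Barcode: M ≅ I[1,1]^2, I[1,3], I[1,4], I[4,4]. HN layers by μ_θ (3 steps, strictly decreasing):
  μ^(1)=14; μ^(2)=-1; μ^(3)=-13/3

((0, 0, 0, 2); (2, 0, 0, 0); (2, 2, 2, 0))


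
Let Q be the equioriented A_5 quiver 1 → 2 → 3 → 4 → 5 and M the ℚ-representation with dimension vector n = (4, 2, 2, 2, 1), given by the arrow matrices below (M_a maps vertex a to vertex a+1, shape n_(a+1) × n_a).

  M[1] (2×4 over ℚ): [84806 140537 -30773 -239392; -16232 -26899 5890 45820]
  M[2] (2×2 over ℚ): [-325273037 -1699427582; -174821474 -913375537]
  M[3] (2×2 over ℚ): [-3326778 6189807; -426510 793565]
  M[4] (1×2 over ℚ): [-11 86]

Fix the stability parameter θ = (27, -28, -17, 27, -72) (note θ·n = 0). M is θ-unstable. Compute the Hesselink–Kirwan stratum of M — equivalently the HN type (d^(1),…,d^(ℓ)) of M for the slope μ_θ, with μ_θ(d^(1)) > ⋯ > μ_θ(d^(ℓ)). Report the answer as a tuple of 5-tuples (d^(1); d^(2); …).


Via rank(M_{q-1}∘⋯∘M_p): M ≅ I[1,1]^2, I[1,3], I[1,5], I[4,4].
μ_θ-semistable layers: μ^(1)=27; μ^(2)=-6; μ^(3)=-63/5

((2, 0, 0, 1, 0); (1, 1, 1, 0, 0); (1, 1, 1, 1, 1))


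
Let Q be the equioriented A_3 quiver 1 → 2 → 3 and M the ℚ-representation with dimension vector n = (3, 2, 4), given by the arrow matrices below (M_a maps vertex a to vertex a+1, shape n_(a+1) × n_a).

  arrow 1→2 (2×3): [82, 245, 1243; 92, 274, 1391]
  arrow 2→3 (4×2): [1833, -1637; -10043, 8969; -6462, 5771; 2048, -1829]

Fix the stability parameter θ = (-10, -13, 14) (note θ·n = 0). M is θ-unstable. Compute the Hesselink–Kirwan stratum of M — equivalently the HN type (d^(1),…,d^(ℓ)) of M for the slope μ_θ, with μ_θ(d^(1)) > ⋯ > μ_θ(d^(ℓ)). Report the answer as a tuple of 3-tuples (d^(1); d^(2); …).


Barcode: M ≅ I[1,1], I[1,3]^2, I[3,3]^2. HN layers by μ_θ (3 steps, strictly decreasing):
  μ^(1)=14; μ^(2)=-10; μ^(3)=-23/2

((0, 0, 4); (1, 0, 0); (2, 2, 0))


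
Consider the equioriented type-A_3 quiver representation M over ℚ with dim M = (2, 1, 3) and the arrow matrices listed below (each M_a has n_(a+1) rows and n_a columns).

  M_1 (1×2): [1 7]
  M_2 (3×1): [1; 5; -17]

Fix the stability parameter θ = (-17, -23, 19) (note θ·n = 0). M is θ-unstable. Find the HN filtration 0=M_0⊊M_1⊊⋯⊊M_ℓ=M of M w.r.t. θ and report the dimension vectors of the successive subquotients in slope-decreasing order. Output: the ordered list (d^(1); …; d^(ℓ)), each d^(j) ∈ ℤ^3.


Barcode: M ≅ I[1,1], I[1,3], I[3,3]^2. HN layers by μ_θ (3 steps, strictly decreasing):
  μ^(1)=19; μ^(2)=-17; μ^(3)=-20

((0, 0, 3); (1, 0, 0); (1, 1, 0))


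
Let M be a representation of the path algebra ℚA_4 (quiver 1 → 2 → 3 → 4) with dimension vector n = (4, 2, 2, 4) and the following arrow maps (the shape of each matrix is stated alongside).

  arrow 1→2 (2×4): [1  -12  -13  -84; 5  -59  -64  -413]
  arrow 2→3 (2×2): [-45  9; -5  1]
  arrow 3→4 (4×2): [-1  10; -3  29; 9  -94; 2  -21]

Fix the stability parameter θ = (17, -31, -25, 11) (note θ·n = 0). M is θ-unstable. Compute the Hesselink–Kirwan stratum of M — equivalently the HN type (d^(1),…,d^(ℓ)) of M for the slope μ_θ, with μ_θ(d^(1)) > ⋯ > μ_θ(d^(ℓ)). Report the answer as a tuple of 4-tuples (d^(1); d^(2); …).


Barcode: M ≅ I[1,1]^2, I[1,2], I[1,4], I[3,4], I[4,4]^2. HN layers by μ_θ (5 steps, strictly decreasing):
  μ^(1)=17; μ^(2)=11; μ^(3)=-7; μ^(4)=-13; μ^(5)=-25

((2, 0, 0, 0); (0, 0, 0, 4); (1, 1, 0, 0); (1, 1, 1, 0); (0, 0, 1, 0))


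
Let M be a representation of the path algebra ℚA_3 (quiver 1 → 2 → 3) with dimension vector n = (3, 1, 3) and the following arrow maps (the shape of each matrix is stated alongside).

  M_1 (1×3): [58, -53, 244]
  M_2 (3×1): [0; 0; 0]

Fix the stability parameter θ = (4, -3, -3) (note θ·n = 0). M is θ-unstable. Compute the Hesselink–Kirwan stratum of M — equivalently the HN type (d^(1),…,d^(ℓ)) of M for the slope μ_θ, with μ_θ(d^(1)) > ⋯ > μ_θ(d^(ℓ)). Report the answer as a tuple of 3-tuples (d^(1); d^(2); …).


Interval decomposition of M: I[1,1]^2, I[1,2], I[3,3]^3.
HN type (ℓ=3): μ^(1)=4; μ^(2)=1/2; μ^(3)=-3

((2, 0, 0); (1, 1, 0); (0, 0, 3))


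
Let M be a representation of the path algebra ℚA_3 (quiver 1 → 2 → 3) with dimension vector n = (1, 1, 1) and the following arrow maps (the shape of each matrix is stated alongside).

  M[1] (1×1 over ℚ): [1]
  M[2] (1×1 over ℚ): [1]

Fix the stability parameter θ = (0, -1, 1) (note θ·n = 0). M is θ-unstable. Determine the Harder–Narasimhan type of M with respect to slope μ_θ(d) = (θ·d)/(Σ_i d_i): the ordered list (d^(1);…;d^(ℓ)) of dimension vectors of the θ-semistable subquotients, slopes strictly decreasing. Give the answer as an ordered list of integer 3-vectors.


Barcode: M ≅ I[1,3]. HN layers by μ_θ (2 steps, strictly decreasing):
  μ^(1)=1; μ^(2)=-1/2

((0, 0, 1); (1, 1, 0))


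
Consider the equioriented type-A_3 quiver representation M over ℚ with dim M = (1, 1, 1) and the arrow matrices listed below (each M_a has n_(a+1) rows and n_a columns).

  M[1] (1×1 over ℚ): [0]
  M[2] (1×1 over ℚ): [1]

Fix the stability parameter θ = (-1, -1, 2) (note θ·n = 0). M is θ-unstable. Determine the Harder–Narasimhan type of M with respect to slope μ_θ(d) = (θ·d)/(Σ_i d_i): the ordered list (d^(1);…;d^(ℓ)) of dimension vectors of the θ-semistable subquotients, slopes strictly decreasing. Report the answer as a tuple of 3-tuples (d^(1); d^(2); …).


Via rank(M_{q-1}∘⋯∘M_p): M ≅ I[1,1], I[2,3].
μ_θ-semistable layers: μ^(1)=2; μ^(2)=-1

((0, 0, 1); (1, 1, 0))
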